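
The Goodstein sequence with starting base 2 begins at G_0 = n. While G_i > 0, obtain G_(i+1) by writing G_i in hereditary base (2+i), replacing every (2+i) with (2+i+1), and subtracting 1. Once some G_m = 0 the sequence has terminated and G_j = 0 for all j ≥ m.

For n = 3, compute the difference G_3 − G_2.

G_0 = 3. HB_2(3) = 2 + 1. Bump = 4. G_1 = 3.
G_1 = 3. HB_3(3) = 3. Bump = 4. G_2 = 3.
G_2 = 3. HB_4(3) = 3. Bump = 3. G_3 = 2.

-1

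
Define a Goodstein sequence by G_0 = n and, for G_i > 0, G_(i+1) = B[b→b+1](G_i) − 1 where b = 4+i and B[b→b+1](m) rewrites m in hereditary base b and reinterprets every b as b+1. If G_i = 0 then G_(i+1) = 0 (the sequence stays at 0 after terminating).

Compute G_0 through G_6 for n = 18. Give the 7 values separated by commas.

G_0=18  [base 4] 4^2 + 2  →[4↦5]→  5^2 + 2 = 27  −1 ⇒ G_1=26
G_1=26  [base 5] 5^2 + 1  →[5↦6]→  6^2 + 1 = 37  −1 ⇒ G_2=36
G_2=36  [base 6] 6^2  →[6↦7]→  7^2 = 49  −1 ⇒ G_3=48
G_3=48  [base 7] 6·7 + 6  →[7↦8]→  6·8 + 6 = 54  −1 ⇒ G_4=53
G_4=53  [base 8] 6·8 + 5  →[8↦9]→  6·9 + 5 = 59  −1 ⇒ G_5=58
G_5=58  [base 9] 6·9 + 4  →[9↦10]→  6·10 + 4 = 64  −1 ⇒ G_6=63

18, 26, 36, 48, 53, 58, 63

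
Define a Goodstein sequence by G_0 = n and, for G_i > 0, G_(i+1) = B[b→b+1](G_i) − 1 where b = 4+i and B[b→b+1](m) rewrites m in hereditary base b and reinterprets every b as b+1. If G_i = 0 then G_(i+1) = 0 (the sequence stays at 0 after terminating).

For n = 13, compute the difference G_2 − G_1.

G_0=13  [base 4] 3·4 + 1  →[4↦5]→  3·5 + 1 = 16  −1 ⇒ G_1=15
G_1=15  [base 5] 3·5  →[5↦6]→  3·6 = 18  −1 ⇒ G_2=17

2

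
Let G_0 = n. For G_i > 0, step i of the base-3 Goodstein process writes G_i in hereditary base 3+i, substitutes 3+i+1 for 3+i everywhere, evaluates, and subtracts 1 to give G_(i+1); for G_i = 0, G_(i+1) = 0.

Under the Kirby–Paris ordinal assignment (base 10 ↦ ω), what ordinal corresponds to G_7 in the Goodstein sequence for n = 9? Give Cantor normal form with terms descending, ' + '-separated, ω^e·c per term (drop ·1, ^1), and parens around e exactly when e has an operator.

[0] 9 ≡ 3^2 (base 3). Lift 4: 16. −1: 15.
[1] 15 ≡ 3·4 + 3 (base 4). Lift 5: 18. −1: 17.
[2] 17 ≡ 3·5 + 2 (base 5). Lift 6: 20. −1: 19.
[3] 19 ≡ 3·6 + 1 (base 6). Lift 7: 22. −1: 21.
[4] 21 ≡ 3·7 (base 7). Lift 8: 24. −1: 23.
[5] 23 ≡ 2·8 + 7 (base 8). Lift 9: 25. −1: 24.
[6] 24 ≡ 2·9 + 6 (base 9). Lift 10: 26. −1: 25.
[7] 25 ≡ 2·10 + 5 (base 10). Lift 11: 27. −1: 26.

ω·2 + 5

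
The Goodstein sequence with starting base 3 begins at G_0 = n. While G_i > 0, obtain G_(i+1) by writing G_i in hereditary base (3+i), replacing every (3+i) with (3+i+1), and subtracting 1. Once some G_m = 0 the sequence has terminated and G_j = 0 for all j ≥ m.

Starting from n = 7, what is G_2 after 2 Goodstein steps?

9

G_0=7  [base 3] 2·3 + 1  →[3↦4]→  2·4 + 1 = 9  −1 ⇒ G_1=8
G_1=8  [base 4] 2·4  →[4↦5]→  2·5 = 10  −1 ⇒ G_2=9
G_2=9  [base 5] 5 + 4  →[5↦6]→  6 + 4 = 10  −1 ⇒ G_3=9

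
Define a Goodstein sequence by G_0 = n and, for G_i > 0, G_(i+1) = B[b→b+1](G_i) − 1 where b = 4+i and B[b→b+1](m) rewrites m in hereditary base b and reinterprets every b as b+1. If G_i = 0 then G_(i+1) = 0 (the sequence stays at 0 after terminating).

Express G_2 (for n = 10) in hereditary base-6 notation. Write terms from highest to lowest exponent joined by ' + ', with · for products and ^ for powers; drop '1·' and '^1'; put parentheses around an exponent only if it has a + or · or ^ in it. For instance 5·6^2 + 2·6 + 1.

2·6

10 —HB4→ 2·4 + 2 —bump→ 2·5 + 2 = 12 —(−1)→ 11
11 —HB5→ 2·5 + 1 —bump→ 2·6 + 1 = 13 —(−1)→ 12
12 —HB6→ 2·6 —bump→ 2·7 = 14 —(−1)→ 13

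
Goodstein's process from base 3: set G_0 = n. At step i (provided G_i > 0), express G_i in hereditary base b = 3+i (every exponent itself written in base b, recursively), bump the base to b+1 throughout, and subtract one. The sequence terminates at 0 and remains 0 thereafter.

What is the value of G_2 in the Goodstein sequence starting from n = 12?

[0] 12 ≡ 3^2 + 3 (base 3). Lift 4: 20. −1: 19.
[1] 19 ≡ 4^2 + 3 (base 4). Lift 5: 28. −1: 27.
[2] 27 ≡ 5^2 + 2 (base 5). Lift 6: 38. −1: 37.

27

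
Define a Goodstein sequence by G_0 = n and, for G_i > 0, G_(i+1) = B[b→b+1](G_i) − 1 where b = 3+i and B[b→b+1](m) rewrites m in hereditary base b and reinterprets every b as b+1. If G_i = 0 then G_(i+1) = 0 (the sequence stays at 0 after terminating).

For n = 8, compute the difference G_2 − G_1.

(0) 8|_3 = 2·3 + 2 ↦ 2·4 + 2|_4 = 10 ⇒ 9
(1) 9|_4 = 2·4 + 1 ↦ 2·5 + 1|_5 = 11 ⇒ 10

1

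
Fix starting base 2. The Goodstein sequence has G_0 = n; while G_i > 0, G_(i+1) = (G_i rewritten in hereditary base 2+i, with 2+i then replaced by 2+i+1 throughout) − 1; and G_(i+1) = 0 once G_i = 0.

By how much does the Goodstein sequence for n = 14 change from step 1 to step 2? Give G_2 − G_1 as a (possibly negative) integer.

(0) 14|_2 = 2^(2 + 1) + 2^2 + 2 ↦ 3^(3 + 1) + 3^3 + 3|_3 = 111 ⇒ 110
(1) 110|_3 = 3^(3 + 1) + 3^3 + 2 ↦ 4^(4 + 1) + 4^4 + 2|_4 = 1282 ⇒ 1281

1171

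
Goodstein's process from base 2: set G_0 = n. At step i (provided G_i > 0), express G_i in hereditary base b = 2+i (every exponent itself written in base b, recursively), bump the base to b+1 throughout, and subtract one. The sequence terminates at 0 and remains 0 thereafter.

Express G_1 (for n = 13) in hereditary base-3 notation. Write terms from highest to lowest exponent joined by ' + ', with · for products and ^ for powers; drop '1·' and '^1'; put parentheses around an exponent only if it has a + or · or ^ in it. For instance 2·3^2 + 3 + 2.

13 —HB2→ 2^(2 + 1) + 2^2 + 1 —bump→ 3^(3 + 1) + 3^3 + 1 = 109 —(−1)→ 108
108 —HB3→ 3^(3 + 1) + 3^3 —bump→ 4^(4 + 1) + 4^4 = 1280 —(−1)→ 1279

3^(3 + 1) + 3^3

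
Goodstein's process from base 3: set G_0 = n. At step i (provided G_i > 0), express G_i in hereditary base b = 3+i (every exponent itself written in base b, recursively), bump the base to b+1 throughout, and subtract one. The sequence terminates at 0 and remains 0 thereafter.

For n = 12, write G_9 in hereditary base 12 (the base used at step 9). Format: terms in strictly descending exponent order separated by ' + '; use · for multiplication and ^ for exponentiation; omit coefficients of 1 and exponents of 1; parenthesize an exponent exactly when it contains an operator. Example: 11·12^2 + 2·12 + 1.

7·12 + 3

G_0 = 12. HB_3(12) = 3^2 + 3. Bump = 20. G_1 = 19.
G_1 = 19. HB_4(19) = 4^2 + 3. Bump = 28. G_2 = 27.
G_2 = 27. HB_5(27) = 5^2 + 2. Bump = 38. G_3 = 37.
G_3 = 37. HB_6(37) = 6^2 + 1. Bump = 50. G_4 = 49.
G_4 = 49. HB_7(49) = 7^2. Bump = 64. G_5 = 63.
G_5 = 63. HB_8(63) = 7·8 + 7. Bump = 70. G_6 = 69.
G_6 = 69. HB_9(69) = 7·9 + 6. Bump = 76. G_7 = 75.
G_7 = 75. HB_10(75) = 7·10 + 5. Bump = 82. G_8 = 81.
G_8 = 81. HB_11(81) = 7·11 + 4. Bump = 88. G_9 = 87.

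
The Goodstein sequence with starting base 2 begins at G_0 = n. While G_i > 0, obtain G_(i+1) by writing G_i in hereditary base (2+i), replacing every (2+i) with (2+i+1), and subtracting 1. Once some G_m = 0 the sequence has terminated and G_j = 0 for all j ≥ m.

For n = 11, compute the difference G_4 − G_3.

[0] 11 ≡ 2^(2 + 1) + 2 + 1 (base 2). Lift 3: 85. −1: 84.
[1] 84 ≡ 3^(3 + 1) + 3 (base 3). Lift 4: 1028. −1: 1027.
[2] 1027 ≡ 4^(4 + 1) + 3 (base 4). Lift 5: 15628. −1: 15627.
[3] 15627 ≡ 5^(5 + 1) + 2 (base 5). Lift 6: 279938. −1: 279937.

264310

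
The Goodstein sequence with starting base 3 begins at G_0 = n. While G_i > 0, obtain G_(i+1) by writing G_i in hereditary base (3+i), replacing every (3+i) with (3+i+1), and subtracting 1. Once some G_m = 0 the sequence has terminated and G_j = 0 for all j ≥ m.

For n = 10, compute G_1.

16

base 3: 10 = 3^2 + 1; at 4: 4^2 + 1 = 17; next = 16
base 4: 16 = 4^2; at 5: 5^2 = 25; next = 24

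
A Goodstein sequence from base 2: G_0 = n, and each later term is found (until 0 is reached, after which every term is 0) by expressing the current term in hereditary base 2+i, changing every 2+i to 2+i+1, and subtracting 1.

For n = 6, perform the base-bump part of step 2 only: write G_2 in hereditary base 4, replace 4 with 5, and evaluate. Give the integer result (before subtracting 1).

base 2: 6 = 2^2 + 2; at 3: 3^3 + 3 = 30; next = 29
base 3: 29 = 3^3 + 2; at 4: 4^4 + 2 = 258; next = 257
base 4: 257 = 4^4 + 1; at 5: 5^5 + 1 = 3126; next = 3125

3126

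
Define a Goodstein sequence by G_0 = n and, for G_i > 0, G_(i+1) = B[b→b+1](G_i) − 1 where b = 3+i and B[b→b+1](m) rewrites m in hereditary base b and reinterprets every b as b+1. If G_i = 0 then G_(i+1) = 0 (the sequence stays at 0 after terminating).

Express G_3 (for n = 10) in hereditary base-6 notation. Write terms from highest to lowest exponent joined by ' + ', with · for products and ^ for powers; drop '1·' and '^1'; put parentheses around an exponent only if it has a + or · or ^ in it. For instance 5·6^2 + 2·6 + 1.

G_0=10  [base 3] 3^2 + 1  →[3↦4]→  4^2 + 1 = 17  −1 ⇒ G_1=16
G_1=16  [base 4] 4^2  →[4↦5]→  5^2 = 25  −1 ⇒ G_2=24
G_2=24  [base 5] 4·5 + 4  →[5↦6]→  4·6 + 4 = 28  −1 ⇒ G_3=27

4·6 + 3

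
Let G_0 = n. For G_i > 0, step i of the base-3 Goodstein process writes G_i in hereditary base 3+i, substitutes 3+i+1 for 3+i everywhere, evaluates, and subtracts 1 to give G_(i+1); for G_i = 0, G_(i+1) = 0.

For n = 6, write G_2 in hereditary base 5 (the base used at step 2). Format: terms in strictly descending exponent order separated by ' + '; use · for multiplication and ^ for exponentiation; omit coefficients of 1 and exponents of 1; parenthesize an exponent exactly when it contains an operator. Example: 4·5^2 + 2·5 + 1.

5 + 2

G_0 = 6. HB_3(6) = 2·3. Bump = 8. G_1 = 7.
G_1 = 7. HB_4(7) = 4 + 3. Bump = 8. G_2 = 7.
G_2 = 7. HB_5(7) = 5 + 2. Bump = 8. G_3 = 7.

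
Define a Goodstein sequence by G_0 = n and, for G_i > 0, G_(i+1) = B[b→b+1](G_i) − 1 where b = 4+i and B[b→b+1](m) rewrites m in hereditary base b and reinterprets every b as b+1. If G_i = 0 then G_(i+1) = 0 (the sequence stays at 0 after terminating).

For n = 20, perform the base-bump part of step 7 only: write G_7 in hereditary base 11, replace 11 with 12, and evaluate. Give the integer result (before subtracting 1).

116

step 0: 20 = 4^2 + 4; sub 5 for 4: 5^2 + 5; = 30; G_1 = 30−1 = 29
step 1: 29 = 5^2 + 4; sub 6 for 5: 6^2 + 4; = 40; G_2 = 40−1 = 39
step 2: 39 = 6^2 + 3; sub 7 for 6: 7^2 + 3; = 52; G_3 = 52−1 = 51
step 3: 51 = 7^2 + 2; sub 8 for 7: 8^2 + 2; = 66; G_4 = 66−1 = 65
step 4: 65 = 8^2 + 1; sub 9 for 8: 9^2 + 1; = 82; G_5 = 82−1 = 81
step 5: 81 = 9^2; sub 10 for 9: 10^2; = 100; G_6 = 100−1 = 99
step 6: 99 = 9·10 + 9; sub 11 for 10: 9·11 + 9; = 108; G_7 = 108−1 = 107
step 7: 107 = 9·11 + 8; sub 12 for 11: 9·12 + 8; = 116; G_8 = 116−1 = 115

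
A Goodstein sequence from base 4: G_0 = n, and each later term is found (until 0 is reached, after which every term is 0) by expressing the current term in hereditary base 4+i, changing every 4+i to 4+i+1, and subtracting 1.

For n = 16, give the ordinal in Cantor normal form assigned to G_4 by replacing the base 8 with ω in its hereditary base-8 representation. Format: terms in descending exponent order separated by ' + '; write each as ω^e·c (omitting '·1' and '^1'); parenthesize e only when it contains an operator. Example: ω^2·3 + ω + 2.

(0) 16|_4 = 4^2 ↦ 5^2|_5 = 25 ⇒ 24
(1) 24|_5 = 4·5 + 4 ↦ 4·6 + 4|_6 = 28 ⇒ 27
(2) 27|_6 = 4·6 + 3 ↦ 4·7 + 3|_7 = 31 ⇒ 30
(3) 30|_7 = 4·7 + 2 ↦ 4·8 + 2|_8 = 34 ⇒ 33
(4) 33|_8 = 4·8 + 1 ↦ 4·9 + 1|_9 = 37 ⇒ 36

ω·4 + 1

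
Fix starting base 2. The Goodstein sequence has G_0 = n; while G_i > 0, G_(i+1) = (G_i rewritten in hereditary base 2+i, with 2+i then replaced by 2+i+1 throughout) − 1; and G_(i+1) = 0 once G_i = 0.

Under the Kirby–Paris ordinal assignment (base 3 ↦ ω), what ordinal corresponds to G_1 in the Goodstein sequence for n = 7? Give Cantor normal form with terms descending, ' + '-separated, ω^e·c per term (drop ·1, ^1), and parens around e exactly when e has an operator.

(0) 7|_2 = 2^2 + 2 + 1 ↦ 3^3 + 3 + 1|_3 = 31 ⇒ 30
(1) 30|_3 = 3^3 + 3 ↦ 4^4 + 4|_4 = 260 ⇒ 259

ω^ω + ω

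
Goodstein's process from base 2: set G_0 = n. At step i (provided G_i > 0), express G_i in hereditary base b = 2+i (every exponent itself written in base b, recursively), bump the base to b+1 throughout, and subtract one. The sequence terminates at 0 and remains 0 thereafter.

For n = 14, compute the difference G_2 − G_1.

1171

14 —HB2→ 2^(2 + 1) + 2^2 + 2 —bump→ 3^(3 + 1) + 3^3 + 3 = 111 —(−1)→ 110
110 —HB3→ 3^(3 + 1) + 3^3 + 2 —bump→ 4^(4 + 1) + 4^4 + 2 = 1282 —(−1)→ 1281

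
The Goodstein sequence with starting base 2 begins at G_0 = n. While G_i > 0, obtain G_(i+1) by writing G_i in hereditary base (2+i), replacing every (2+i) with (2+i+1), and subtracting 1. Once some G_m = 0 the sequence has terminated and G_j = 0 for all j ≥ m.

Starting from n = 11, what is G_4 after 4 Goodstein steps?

279937

G_0=11  [base 2] 2^(2 + 1) + 2 + 1  →[2↦3]→  3^(3 + 1) + 3 + 1 = 85  −1 ⇒ G_1=84
G_1=84  [base 3] 3^(3 + 1) + 3  →[3↦4]→  4^(4 + 1) + 4 = 1028  −1 ⇒ G_2=1027
G_2=1027  [base 4] 4^(4 + 1) + 3  →[4↦5]→  5^(5 + 1) + 3 = 15628  −1 ⇒ G_3=15627
G_3=15627  [base 5] 5^(5 + 1) + 2  →[5↦6]→  6^(6 + 1) + 2 = 279938  −1 ⇒ G_4=279937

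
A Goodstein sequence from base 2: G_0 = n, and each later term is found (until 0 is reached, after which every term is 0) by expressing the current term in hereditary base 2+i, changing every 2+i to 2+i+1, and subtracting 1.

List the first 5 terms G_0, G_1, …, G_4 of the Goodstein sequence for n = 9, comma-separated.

i=0: 9 = 2^(2 + 1) + 1 (b=2); 2→3: 3^(3 + 1) + 1 = 82; 82−1 = 81
i=1: 81 = 3^(3 + 1) (b=3); 3→4: 4^(4 + 1) = 1024; 1024−1 = 1023
i=2: 1023 = 3·4^4 + 3·4^3 + 3·4^2 + 3·4 + 3 (b=4); 4→5: 3·5^5 + 3·5^3 + 3·5^2 + 3·5 + 3 = 9843; 9843−1 = 9842
i=3: 9842 = 3·5^5 + 3·5^3 + 3·5^2 + 3·5 + 2 (b=5); 5→6: 3·6^6 + 3·6^3 + 3·6^2 + 3·6 + 2 = 140744; 140744−1 = 140743

9, 81, 1023, 9842, 140743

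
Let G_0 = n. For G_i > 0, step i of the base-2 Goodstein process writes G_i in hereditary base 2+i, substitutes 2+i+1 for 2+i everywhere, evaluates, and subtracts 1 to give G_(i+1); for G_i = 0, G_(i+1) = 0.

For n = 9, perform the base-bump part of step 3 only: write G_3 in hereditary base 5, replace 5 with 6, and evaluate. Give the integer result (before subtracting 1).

i=0: 9 = 2^(2 + 1) + 1 (b=2); 2→3: 3^(3 + 1) + 1 = 82; 82−1 = 81
i=1: 81 = 3^(3 + 1) (b=3); 3→4: 4^(4 + 1) = 1024; 1024−1 = 1023
i=2: 1023 = 3·4^4 + 3·4^3 + 3·4^2 + 3·4 + 3 (b=4); 4→5: 3·5^5 + 3·5^3 + 3·5^2 + 3·5 + 3 = 9843; 9843−1 = 9842
i=3: 9842 = 3·5^5 + 3·5^3 + 3·5^2 + 3·5 + 2 (b=5); 5→6: 3·6^6 + 3·6^3 + 3·6^2 + 3·6 + 2 = 140744; 140744−1 = 140743

140744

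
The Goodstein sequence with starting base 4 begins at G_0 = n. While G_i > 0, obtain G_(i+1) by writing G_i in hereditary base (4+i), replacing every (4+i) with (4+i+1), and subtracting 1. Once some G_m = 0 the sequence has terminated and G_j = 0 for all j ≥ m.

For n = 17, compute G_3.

(0) 17|_4 = 4^2 + 1 ↦ 5^2 + 1|_5 = 26 ⇒ 25
(1) 25|_5 = 5^2 ↦ 6^2|_6 = 36 ⇒ 35
(2) 35|_6 = 5·6 + 5 ↦ 5·7 + 5|_7 = 40 ⇒ 39

39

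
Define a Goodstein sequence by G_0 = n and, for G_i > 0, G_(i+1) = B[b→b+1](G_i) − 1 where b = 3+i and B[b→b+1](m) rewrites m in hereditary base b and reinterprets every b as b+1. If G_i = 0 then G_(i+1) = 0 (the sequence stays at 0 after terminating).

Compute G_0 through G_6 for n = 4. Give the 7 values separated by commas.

4, 4, 4, 3, 2, 1, 0

4 —HB3→ 3 + 1 —bump→ 4 + 1 = 5 —(−1)→ 4
4 —HB4→ 4 —bump→ 5 = 5 —(−1)→ 4
4 —HB5→ 4 —bump→ 4 = 4 —(−1)→ 3
3 —HB6→ 3 —bump→ 3 = 3 —(−1)→ 2
2 —HB7→ 2 —bump→ 2 = 2 —(−1)→ 1
1 —HB8→ 1 —bump→ 1 = 1 —(−1)→ 0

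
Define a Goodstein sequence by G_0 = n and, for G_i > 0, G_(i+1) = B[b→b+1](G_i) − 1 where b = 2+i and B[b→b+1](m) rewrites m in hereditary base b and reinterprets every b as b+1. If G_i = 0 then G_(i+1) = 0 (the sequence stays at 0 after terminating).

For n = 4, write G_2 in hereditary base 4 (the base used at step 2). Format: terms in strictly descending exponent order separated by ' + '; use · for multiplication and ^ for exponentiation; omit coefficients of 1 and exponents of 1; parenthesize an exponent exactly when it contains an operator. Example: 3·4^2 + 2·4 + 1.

2·4^2 + 2·4 + 1

(0) 4|_2 = 2^2 ↦ 3^3|_3 = 27 ⇒ 26
(1) 26|_3 = 2·3^2 + 2·3 + 2 ↦ 2·4^2 + 2·4 + 2|_4 = 42 ⇒ 41
(2) 41|_4 = 2·4^2 + 2·4 + 1 ↦ 2·5^2 + 2·5 + 1|_5 = 61 ⇒ 60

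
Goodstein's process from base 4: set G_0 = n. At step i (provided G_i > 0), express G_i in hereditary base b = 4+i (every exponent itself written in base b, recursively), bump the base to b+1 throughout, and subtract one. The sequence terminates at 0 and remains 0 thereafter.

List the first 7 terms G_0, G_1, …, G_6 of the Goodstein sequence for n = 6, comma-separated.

6, 6, 6, 6, 5, 4, 3

G_0 = 6. HB_4(6) = 4 + 2. Bump = 7. G_1 = 6.
G_1 = 6. HB_5(6) = 5 + 1. Bump = 7. G_2 = 6.
G_2 = 6. HB_6(6) = 6. Bump = 7. G_3 = 6.
G_3 = 6. HB_7(6) = 6. Bump = 6. G_4 = 5.
G_4 = 5. HB_8(5) = 5. Bump = 5. G_5 = 4.
G_5 = 4. HB_9(4) = 4. Bump = 4. G_6 = 3.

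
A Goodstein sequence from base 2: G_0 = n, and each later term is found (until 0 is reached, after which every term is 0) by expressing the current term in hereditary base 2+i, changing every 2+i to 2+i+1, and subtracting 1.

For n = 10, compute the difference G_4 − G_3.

i=0: 10 = 2^(2 + 1) + 2 (b=2); 2→3: 3^(3 + 1) + 3 = 84; 84−1 = 83
i=1: 83 = 3^(3 + 1) + 2 (b=3); 3→4: 4^(4 + 1) + 2 = 1026; 1026−1 = 1025
i=2: 1025 = 4^(4 + 1) + 1 (b=4); 4→5: 5^(5 + 1) + 1 = 15626; 15626−1 = 15625
i=3: 15625 = 5^(5 + 1) (b=5); 5→6: 6^(6 + 1) = 279936; 279936−1 = 279935

264310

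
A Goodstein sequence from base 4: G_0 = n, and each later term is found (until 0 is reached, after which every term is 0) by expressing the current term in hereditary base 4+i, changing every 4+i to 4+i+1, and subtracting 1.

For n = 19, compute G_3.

(0) 19|_4 = 4^2 + 3 ↦ 5^2 + 3|_5 = 28 ⇒ 27
(1) 27|_5 = 5^2 + 2 ↦ 6^2 + 2|_6 = 38 ⇒ 37
(2) 37|_6 = 6^2 + 1 ↦ 7^2 + 1|_7 = 50 ⇒ 49
(3) 49|_7 = 7^2 ↦ 8^2|_8 = 64 ⇒ 63

49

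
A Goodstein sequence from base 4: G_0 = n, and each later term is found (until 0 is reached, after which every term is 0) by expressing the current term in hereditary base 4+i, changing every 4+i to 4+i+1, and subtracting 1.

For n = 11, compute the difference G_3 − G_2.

11 —HB4→ 2·4 + 3 —bump→ 2·5 + 3 = 13 —(−1)→ 12
12 —HB5→ 2·5 + 2 —bump→ 2·6 + 2 = 14 —(−1)→ 13
13 —HB6→ 2·6 + 1 —bump→ 2·7 + 1 = 15 —(−1)→ 14

1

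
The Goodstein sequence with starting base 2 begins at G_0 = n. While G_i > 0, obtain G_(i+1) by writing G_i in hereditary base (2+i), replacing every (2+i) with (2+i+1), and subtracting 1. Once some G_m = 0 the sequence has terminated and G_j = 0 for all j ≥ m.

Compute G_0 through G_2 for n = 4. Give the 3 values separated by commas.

4, 26, 41

(0) 4|_2 = 2^2 ↦ 3^3|_3 = 27 ⇒ 26
(1) 26|_3 = 2·3^2 + 2·3 + 2 ↦ 2·4^2 + 2·4 + 2|_4 = 42 ⇒ 41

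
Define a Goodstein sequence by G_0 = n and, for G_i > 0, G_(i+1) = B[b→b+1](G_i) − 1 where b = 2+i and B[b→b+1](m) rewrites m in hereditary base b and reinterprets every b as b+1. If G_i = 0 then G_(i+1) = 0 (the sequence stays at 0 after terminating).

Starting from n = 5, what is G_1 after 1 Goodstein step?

base 2: 5 = 2^2 + 1; at 3: 3^3 + 1 = 28; next = 27
base 3: 27 = 3^3; at 4: 4^4 = 256; next = 255

27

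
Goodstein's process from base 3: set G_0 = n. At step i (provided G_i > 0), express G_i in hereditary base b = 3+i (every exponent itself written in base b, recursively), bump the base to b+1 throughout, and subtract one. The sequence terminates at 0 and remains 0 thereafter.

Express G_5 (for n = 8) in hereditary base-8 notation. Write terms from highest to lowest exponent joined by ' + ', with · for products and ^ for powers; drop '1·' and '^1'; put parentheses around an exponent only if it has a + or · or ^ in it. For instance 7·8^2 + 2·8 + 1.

8 + 3

[0] 8 ≡ 2·3 + 2 (base 3). Lift 4: 10. −1: 9.
[1] 9 ≡ 2·4 + 1 (base 4). Lift 5: 11. −1: 10.
[2] 10 ≡ 2·5 (base 5). Lift 6: 12. −1: 11.
[3] 11 ≡ 6 + 5 (base 6). Lift 7: 12. −1: 11.
[4] 11 ≡ 7 + 4 (base 7). Lift 8: 12. −1: 11.
[5] 11 ≡ 8 + 3 (base 8). Lift 9: 12. −1: 11.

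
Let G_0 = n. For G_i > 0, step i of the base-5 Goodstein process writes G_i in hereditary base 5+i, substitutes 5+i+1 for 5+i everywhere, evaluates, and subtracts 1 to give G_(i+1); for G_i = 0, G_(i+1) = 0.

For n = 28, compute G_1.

base 5: 28 = 5^2 + 3; at 6: 6^2 + 3 = 39; next = 38
base 6: 38 = 6^2 + 2; at 7: 7^2 + 2 = 51; next = 50

38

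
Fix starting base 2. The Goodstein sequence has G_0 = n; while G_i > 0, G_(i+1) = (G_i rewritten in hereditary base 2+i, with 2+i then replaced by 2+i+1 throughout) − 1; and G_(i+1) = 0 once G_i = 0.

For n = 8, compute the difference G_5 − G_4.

1553800

base 2: 8 = 2^(2 + 1); at 3: 3^(3 + 1) = 81; next = 80
base 3: 80 = 2·3^3 + 2·3^2 + 2·3 + 2; at 4: 2·4^4 + 2·4^2 + 2·4 + 2 = 554; next = 553
base 4: 553 = 2·4^4 + 2·4^2 + 2·4 + 1; at 5: 2·5^5 + 2·5^2 + 2·5 + 1 = 6311; next = 6310
base 5: 6310 = 2·5^5 + 2·5^2 + 2·5; at 6: 2·6^6 + 2·6^2 + 2·6 = 93396; next = 93395
base 6: 93395 = 2·6^6 + 2·6^2 + 6 + 5; at 7: 2·7^7 + 2·7^2 + 7 + 5 = 1647196; next = 1647195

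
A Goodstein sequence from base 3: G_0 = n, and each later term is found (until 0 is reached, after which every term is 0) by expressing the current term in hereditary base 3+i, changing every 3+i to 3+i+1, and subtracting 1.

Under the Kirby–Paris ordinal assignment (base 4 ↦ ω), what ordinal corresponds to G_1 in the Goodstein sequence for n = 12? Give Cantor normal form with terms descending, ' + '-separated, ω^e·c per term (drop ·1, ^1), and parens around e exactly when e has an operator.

ω^2 + 3

step 0: 12 = 3^2 + 3; sub 4 for 3: 4^2 + 4; = 20; G_1 = 20−1 = 19
step 1: 19 = 4^2 + 3; sub 5 for 4: 5^2 + 3; = 28; G_2 = 28−1 = 27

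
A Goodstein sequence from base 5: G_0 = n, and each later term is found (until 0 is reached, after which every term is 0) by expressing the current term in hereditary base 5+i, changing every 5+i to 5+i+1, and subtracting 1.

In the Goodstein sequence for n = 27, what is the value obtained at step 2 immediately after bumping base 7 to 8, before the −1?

step 0: 27 = 5^2 + 2; sub 6 for 5: 6^2 + 2; = 38; G_1 = 38−1 = 37
step 1: 37 = 6^2 + 1; sub 7 for 6: 7^2 + 1; = 50; G_2 = 50−1 = 49
step 2: 49 = 7^2; sub 8 for 7: 8^2; = 64; G_3 = 64−1 = 63

64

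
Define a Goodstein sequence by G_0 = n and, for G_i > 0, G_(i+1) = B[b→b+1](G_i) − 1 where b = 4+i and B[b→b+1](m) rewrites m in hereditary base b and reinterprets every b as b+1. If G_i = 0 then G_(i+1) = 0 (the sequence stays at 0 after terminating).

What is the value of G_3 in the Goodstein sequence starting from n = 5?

4

G_0 = 5. HB_4(5) = 4 + 1. Bump = 6. G_1 = 5.
G_1 = 5. HB_5(5) = 5. Bump = 6. G_2 = 5.
G_2 = 5. HB_6(5) = 5. Bump = 5. G_3 = 4.
G_3 = 4. HB_7(4) = 4. Bump = 4. G_4 = 3.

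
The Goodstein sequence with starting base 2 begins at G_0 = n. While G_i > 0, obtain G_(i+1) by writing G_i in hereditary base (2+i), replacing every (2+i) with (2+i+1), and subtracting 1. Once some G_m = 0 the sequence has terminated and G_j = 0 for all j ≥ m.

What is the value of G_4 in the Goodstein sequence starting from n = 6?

46655

base 2: 6 = 2^2 + 2; at 3: 3^3 + 3 = 30; next = 29
base 3: 29 = 3^3 + 2; at 4: 4^4 + 2 = 258; next = 257
base 4: 257 = 4^4 + 1; at 5: 5^5 + 1 = 3126; next = 3125
base 5: 3125 = 5^5; at 6: 6^6 = 46656; next = 46655
base 6: 46655 = 5·6^5 + 5·6^4 + 5·6^3 + 5·6^2 + 5·6 + 5; at 7: 5·7^5 + 5·7^4 + 5·7^3 + 5·7^2 + 5·7 + 5 = 98040; next = 98039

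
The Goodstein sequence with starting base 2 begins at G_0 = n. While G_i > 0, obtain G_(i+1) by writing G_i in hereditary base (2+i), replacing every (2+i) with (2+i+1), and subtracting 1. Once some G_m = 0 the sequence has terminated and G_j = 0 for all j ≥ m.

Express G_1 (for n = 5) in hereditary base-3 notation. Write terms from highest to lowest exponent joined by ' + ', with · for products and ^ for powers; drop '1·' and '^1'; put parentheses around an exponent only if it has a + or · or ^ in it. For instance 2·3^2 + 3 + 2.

5 —HB2→ 2^2 + 1 —bump→ 3^3 + 1 = 28 —(−1)→ 27
27 —HB3→ 3^3 —bump→ 4^4 = 256 —(−1)→ 255

3^3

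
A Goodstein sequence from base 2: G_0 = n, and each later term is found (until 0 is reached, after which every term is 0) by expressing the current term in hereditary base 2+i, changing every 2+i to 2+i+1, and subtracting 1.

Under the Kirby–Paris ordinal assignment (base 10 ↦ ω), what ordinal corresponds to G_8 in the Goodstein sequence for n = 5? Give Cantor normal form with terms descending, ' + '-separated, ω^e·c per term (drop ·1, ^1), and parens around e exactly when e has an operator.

ω^3·3 + ω^2·3 + ω·2 + 5

step 0: 5 = 2^2 + 1; sub 3 for 2: 3^3 + 1; = 28; G_1 = 28−1 = 27
step 1: 27 = 3^3; sub 4 for 3: 4^4; = 256; G_2 = 256−1 = 255
step 2: 255 = 3·4^3 + 3·4^2 + 3·4 + 3; sub 5 for 4: 3·5^3 + 3·5^2 + 3·5 + 3; = 468; G_3 = 468−1 = 467
step 3: 467 = 3·5^3 + 3·5^2 + 3·5 + 2; sub 6 for 5: 3·6^3 + 3·6^2 + 3·6 + 2; = 776; G_4 = 776−1 = 775
step 4: 775 = 3·6^3 + 3·6^2 + 3·6 + 1; sub 7 for 6: 3·7^3 + 3·7^2 + 3·7 + 1; = 1198; G_5 = 1198−1 = 1197
step 5: 1197 = 3·7^3 + 3·7^2 + 3·7; sub 8 for 7: 3·8^3 + 3·8^2 + 3·8; = 1752; G_6 = 1752−1 = 1751
step 6: 1751 = 3·8^3 + 3·8^2 + 2·8 + 7; sub 9 for 8: 3·9^3 + 3·9^2 + 2·9 + 7; = 2455; G_7 = 2455−1 = 2454
step 7: 2454 = 3·9^3 + 3·9^2 + 2·9 + 6; sub 10 for 9: 3·10^3 + 3·10^2 + 2·10 + 6; = 3326; G_8 = 3326−1 = 3325
step 8: 3325 = 3·10^3 + 3·10^2 + 2·10 + 5; sub 11 for 10: 3·11^3 + 3·11^2 + 2·11 + 5; = 4383; G_9 = 4383−1 = 4382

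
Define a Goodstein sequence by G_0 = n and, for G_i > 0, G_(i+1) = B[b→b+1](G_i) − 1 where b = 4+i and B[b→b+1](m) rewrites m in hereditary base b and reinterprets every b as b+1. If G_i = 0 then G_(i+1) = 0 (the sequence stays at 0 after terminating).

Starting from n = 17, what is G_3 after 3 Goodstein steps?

39

[0] 17 ≡ 4^2 + 1 (base 4). Lift 5: 26. −1: 25.
[1] 25 ≡ 5^2 (base 5). Lift 6: 36. −1: 35.
[2] 35 ≡ 5·6 + 5 (base 6). Lift 7: 40. −1: 39.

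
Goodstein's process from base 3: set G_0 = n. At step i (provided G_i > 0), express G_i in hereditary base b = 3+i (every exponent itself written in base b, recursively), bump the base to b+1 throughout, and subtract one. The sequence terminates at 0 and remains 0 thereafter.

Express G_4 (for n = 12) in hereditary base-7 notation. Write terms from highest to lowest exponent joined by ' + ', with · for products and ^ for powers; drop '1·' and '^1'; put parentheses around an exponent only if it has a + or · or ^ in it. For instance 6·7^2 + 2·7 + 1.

7^2

base 3: 12 = 3^2 + 3; at 4: 4^2 + 4 = 20; next = 19
base 4: 19 = 4^2 + 3; at 5: 5^2 + 3 = 28; next = 27
base 5: 27 = 5^2 + 2; at 6: 6^2 + 2 = 38; next = 37
base 6: 37 = 6^2 + 1; at 7: 7^2 + 1 = 50; next = 49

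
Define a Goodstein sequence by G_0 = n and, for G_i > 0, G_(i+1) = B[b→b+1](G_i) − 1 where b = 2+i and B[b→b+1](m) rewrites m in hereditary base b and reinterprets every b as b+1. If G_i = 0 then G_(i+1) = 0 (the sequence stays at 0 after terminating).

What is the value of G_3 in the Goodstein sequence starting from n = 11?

15627

i=0: 11 = 2^(2 + 1) + 2 + 1 (b=2); 2→3: 3^(3 + 1) + 3 + 1 = 85; 85−1 = 84
i=1: 84 = 3^(3 + 1) + 3 (b=3); 3→4: 4^(4 + 1) + 4 = 1028; 1028−1 = 1027
i=2: 1027 = 4^(4 + 1) + 3 (b=4); 4→5: 5^(5 + 1) + 3 = 15628; 15628−1 = 15627
i=3: 15627 = 5^(5 + 1) + 2 (b=5); 5→6: 6^(6 + 1) + 2 = 279938; 279938−1 = 279937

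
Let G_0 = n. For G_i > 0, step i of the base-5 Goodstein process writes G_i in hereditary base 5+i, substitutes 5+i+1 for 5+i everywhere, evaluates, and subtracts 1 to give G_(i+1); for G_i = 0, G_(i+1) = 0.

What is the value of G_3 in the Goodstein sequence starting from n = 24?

24 —HB5→ 4·5 + 4 —bump→ 4·6 + 4 = 28 —(−1)→ 27
27 —HB6→ 4·6 + 3 —bump→ 4·7 + 3 = 31 —(−1)→ 30
30 —HB7→ 4·7 + 2 —bump→ 4·8 + 2 = 34 —(−1)→ 33
33 —HB8→ 4·8 + 1 —bump→ 4·9 + 1 = 37 —(−1)→ 36

33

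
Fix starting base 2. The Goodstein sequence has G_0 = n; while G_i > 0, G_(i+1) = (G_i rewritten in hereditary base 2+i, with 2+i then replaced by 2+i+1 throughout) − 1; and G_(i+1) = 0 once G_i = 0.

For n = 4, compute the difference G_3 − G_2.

19

G_0 = 4. HB_2(4) = 2^2. Bump = 27. G_1 = 26.
G_1 = 26. HB_3(26) = 2·3^2 + 2·3 + 2. Bump = 42. G_2 = 41.
G_2 = 41. HB_4(41) = 2·4^2 + 2·4 + 1. Bump = 61. G_3 = 60.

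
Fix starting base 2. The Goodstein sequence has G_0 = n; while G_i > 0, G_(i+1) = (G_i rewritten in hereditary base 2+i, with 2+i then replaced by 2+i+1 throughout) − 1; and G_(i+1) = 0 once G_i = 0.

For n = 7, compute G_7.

(0) 7|_2 = 2^2 + 2 + 1 ↦ 3^3 + 3 + 1|_3 = 31 ⇒ 30
(1) 30|_3 = 3^3 + 3 ↦ 4^4 + 4|_4 = 260 ⇒ 259
(2) 259|_4 = 4^4 + 3 ↦ 5^5 + 3|_5 = 3128 ⇒ 3127
(3) 3127|_5 = 5^5 + 2 ↦ 6^6 + 2|_6 = 46658 ⇒ 46657
(4) 46657|_6 = 6^6 + 1 ↦ 7^7 + 1|_7 = 823544 ⇒ 823543
(5) 823543|_7 = 7^7 ↦ 8^8|_8 = 16777216 ⇒ 16777215
(6) 16777215|_8 = 7·8^7 + 7·8^6 + 7·8^5 + 7·8^4 + 7·8^3 + 7·8^2 + 7·8 + 7 ↦ 7·9^7 + 7·9^6 + 7·9^5 + 7·9^4 + 7·9^3 + 7·9^2 + 7·9 + 7|_9 = 37665880 ⇒ 37665879

37665879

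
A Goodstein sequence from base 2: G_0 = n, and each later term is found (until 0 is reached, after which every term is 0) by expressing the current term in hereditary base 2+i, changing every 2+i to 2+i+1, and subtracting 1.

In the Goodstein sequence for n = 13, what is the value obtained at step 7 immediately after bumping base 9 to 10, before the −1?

i=0: 13 = 2^(2 + 1) + 2^2 + 1 (b=2); 2→3: 3^(3 + 1) + 3^3 + 1 = 109; 109−1 = 108
i=1: 108 = 3^(3 + 1) + 3^3 (b=3); 3→4: 4^(4 + 1) + 4^4 = 1280; 1280−1 = 1279
i=2: 1279 = 4^(4 + 1) + 3·4^3 + 3·4^2 + 3·4 + 3 (b=4); 4→5: 5^(5 + 1) + 3·5^3 + 3·5^2 + 3·5 + 3 = 16093; 16093−1 = 16092
i=3: 16092 = 5^(5 + 1) + 3·5^3 + 3·5^2 + 3·5 + 2 (b=5); 5→6: 6^(6 + 1) + 3·6^3 + 3·6^2 + 3·6 + 2 = 280712; 280712−1 = 280711
i=4: 280711 = 6^(6 + 1) + 3·6^3 + 3·6^2 + 3·6 + 1 (b=6); 6→7: 7^(7 + 1) + 3·7^3 + 3·7^2 + 3·7 + 1 = 5765999; 5765999−1 = 5765998
i=5: 5765998 = 7^(7 + 1) + 3·7^3 + 3·7^2 + 3·7 (b=7); 7→8: 8^(8 + 1) + 3·8^3 + 3·8^2 + 3·8 = 134219480; 134219480−1 = 134219479
i=6: 134219479 = 8^(8 + 1) + 3·8^3 + 3·8^2 + 2·8 + 7 (b=8); 8→9: 9^(9 + 1) + 3·9^3 + 3·9^2 + 2·9 + 7 = 3486786856; 3486786856−1 = 3486786855
i=7: 3486786855 = 9^(9 + 1) + 3·9^3 + 3·9^2 + 2·9 + 6 (b=9); 9→10: 10^(10 + 1) + 3·10^3 + 3·10^2 + 2·10 + 6 = 100000003326; 100000003326−1 = 100000003325

100000003326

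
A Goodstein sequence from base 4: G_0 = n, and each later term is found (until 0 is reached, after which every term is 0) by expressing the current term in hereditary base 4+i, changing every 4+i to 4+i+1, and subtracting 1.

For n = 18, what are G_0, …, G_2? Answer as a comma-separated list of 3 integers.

[0] 18 ≡ 4^2 + 2 (base 4). Lift 5: 27. −1: 26.
[1] 26 ≡ 5^2 + 1 (base 5). Lift 6: 37. −1: 36.

18, 26, 36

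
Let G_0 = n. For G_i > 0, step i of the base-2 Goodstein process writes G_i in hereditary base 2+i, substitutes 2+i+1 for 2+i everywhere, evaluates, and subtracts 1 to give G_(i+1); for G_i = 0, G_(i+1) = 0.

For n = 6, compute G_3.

G_0 = 6. HB_2(6) = 2^2 + 2. Bump = 30. G_1 = 29.
G_1 = 29. HB_3(29) = 3^3 + 2. Bump = 258. G_2 = 257.
G_2 = 257. HB_4(257) = 4^4 + 1. Bump = 3126. G_3 = 3125.
G_3 = 3125. HB_5(3125) = 5^5. Bump = 46656. G_4 = 46655.

3125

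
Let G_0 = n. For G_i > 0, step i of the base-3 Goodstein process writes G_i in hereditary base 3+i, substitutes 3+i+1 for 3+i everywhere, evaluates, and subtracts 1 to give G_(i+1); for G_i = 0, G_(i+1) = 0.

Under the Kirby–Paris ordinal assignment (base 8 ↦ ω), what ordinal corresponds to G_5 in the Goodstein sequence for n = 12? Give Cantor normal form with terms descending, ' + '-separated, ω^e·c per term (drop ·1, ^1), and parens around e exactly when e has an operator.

ω·7 + 7

i=0: 12 = 3^2 + 3 (b=3); 3→4: 4^2 + 4 = 20; 20−1 = 19
i=1: 19 = 4^2 + 3 (b=4); 4→5: 5^2 + 3 = 28; 28−1 = 27
i=2: 27 = 5^2 + 2 (b=5); 5→6: 6^2 + 2 = 38; 38−1 = 37
i=3: 37 = 6^2 + 1 (b=6); 6→7: 7^2 + 1 = 50; 50−1 = 49
i=4: 49 = 7^2 (b=7); 7→8: 8^2 = 64; 64−1 = 63
i=5: 63 = 7·8 + 7 (b=8); 8→9: 7·9 + 7 = 70; 70−1 = 69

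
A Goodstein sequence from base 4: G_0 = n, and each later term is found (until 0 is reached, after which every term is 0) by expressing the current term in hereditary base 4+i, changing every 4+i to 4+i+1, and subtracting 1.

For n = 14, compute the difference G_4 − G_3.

step 0: 14 = 3·4 + 2; sub 5 for 4: 3·5 + 2; = 17; G_1 = 17−1 = 16
step 1: 16 = 3·5 + 1; sub 6 for 5: 3·6 + 1; = 19; G_2 = 19−1 = 18
step 2: 18 = 3·6; sub 7 for 6: 3·7; = 21; G_3 = 21−1 = 20
step 3: 20 = 2·7 + 6; sub 8 for 7: 2·8 + 6; = 22; G_4 = 22−1 = 21

1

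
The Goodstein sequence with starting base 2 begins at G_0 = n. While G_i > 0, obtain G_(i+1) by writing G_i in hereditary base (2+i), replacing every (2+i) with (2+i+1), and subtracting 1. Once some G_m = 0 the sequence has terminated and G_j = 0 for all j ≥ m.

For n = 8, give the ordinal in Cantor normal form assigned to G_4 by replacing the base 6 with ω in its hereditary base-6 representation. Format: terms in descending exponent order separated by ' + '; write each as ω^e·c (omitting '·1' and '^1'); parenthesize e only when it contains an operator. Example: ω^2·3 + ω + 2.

[0] 8 ≡ 2^(2 + 1) (base 2). Lift 3: 81. −1: 80.
[1] 80 ≡ 2·3^3 + 2·3^2 + 2·3 + 2 (base 3). Lift 4: 554. −1: 553.
[2] 553 ≡ 2·4^4 + 2·4^2 + 2·4 + 1 (base 4). Lift 5: 6311. −1: 6310.
[3] 6310 ≡ 2·5^5 + 2·5^2 + 2·5 (base 5). Lift 6: 93396. −1: 93395.
[4] 93395 ≡ 2·6^6 + 2·6^2 + 6 + 5 (base 6). Lift 7: 1647196. −1: 1647195.

ω^ω·2 + ω^2·2 + ω + 5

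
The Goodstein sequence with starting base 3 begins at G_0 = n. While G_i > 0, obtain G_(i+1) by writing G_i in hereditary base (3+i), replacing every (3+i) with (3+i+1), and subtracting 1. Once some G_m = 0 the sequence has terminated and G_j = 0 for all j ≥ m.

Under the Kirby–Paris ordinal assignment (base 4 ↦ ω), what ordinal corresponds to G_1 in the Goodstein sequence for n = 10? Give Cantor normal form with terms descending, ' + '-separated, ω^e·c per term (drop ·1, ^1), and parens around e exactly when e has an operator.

ω^2

step 0: 10 = 3^2 + 1; sub 4 for 3: 4^2 + 1; = 17; G_1 = 17−1 = 16
step 1: 16 = 4^2; sub 5 for 4: 5^2; = 25; G_2 = 25−1 = 24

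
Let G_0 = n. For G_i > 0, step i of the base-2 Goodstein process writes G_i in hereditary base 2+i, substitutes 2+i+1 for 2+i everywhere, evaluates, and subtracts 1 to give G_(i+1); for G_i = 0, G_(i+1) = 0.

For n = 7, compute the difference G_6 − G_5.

15953672

G_0=7  [base 2] 2^2 + 2 + 1  →[2↦3]→  3^3 + 3 + 1 = 31  −1 ⇒ G_1=30
G_1=30  [base 3] 3^3 + 3  →[3↦4]→  4^4 + 4 = 260  −1 ⇒ G_2=259
G_2=259  [base 4] 4^4 + 3  →[4↦5]→  5^5 + 3 = 3128  −1 ⇒ G_3=3127
G_3=3127  [base 5] 5^5 + 2  →[5↦6]→  6^6 + 2 = 46658  −1 ⇒ G_4=46657
G_4=46657  [base 6] 6^6 + 1  →[6↦7]→  7^7 + 1 = 823544  −1 ⇒ G_5=823543
G_5=823543  [base 7] 7^7  →[7↦8]→  8^8 = 16777216  −1 ⇒ G_6=16777215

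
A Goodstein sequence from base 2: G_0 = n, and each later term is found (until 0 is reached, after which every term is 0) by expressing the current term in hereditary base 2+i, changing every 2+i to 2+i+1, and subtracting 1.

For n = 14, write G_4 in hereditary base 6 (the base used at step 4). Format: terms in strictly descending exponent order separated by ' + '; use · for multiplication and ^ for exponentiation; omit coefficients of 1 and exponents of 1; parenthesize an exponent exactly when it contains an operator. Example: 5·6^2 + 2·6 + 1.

i=0: 14 = 2^(2 + 1) + 2^2 + 2 (b=2); 2→3: 3^(3 + 1) + 3^3 + 3 = 111; 111−1 = 110
i=1: 110 = 3^(3 + 1) + 3^3 + 2 (b=3); 3→4: 4^(4 + 1) + 4^4 + 2 = 1282; 1282−1 = 1281
i=2: 1281 = 4^(4 + 1) + 4^4 + 1 (b=4); 4→5: 5^(5 + 1) + 5^5 + 1 = 18751; 18751−1 = 18750
i=3: 18750 = 5^(5 + 1) + 5^5 (b=5); 5→6: 6^(6 + 1) + 6^6 = 326592; 326592−1 = 326591

6^(6 + 1) + 5·6^5 + 5·6^4 + 5·6^3 + 5·6^2 + 5·6 + 5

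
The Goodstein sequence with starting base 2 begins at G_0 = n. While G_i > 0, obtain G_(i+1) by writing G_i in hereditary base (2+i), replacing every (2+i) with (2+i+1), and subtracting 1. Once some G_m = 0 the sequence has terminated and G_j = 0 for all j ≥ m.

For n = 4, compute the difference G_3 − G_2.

19

G_0 = 4. HB_2(4) = 2^2. Bump = 27. G_1 = 26.
G_1 = 26. HB_3(26) = 2·3^2 + 2·3 + 2. Bump = 42. G_2 = 41.
G_2 = 41. HB_4(41) = 2·4^2 + 2·4 + 1. Bump = 61. G_3 = 60.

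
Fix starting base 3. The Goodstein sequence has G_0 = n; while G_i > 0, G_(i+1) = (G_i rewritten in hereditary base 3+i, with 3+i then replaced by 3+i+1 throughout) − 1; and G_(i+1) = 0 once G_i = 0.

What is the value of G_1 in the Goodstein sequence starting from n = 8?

9

i=0: 8 = 2·3 + 2 (b=3); 3→4: 2·4 + 2 = 10; 10−1 = 9
i=1: 9 = 2·4 + 1 (b=4); 4→5: 2·5 + 1 = 11; 11−1 = 10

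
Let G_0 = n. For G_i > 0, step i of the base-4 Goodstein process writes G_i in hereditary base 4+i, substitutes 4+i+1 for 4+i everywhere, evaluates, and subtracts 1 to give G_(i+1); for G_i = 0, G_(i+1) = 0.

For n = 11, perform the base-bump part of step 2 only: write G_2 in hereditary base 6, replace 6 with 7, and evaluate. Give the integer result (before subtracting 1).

15

[0] 11 ≡ 2·4 + 3 (base 4). Lift 5: 13. −1: 12.
[1] 12 ≡ 2·5 + 2 (base 5). Lift 6: 14. −1: 13.
[2] 13 ≡ 2·6 + 1 (base 6). Lift 7: 15. −1: 14.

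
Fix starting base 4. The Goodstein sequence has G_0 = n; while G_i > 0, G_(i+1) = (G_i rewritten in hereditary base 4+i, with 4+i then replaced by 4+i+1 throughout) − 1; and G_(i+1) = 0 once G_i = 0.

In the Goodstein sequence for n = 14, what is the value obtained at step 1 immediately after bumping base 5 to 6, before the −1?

19

G_0=14  [base 4] 3·4 + 2  →[4↦5]→  3·5 + 2 = 17  −1 ⇒ G_1=16
G_1=16  [base 5] 3·5 + 1  →[5↦6]→  3·6 + 1 = 19  −1 ⇒ G_2=18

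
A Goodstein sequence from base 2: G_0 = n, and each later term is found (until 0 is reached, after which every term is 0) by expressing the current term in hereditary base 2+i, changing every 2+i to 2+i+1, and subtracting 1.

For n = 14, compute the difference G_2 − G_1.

G_0 = 14. HB_2(14) = 2^(2 + 1) + 2^2 + 2. Bump = 111. G_1 = 110.
G_1 = 110. HB_3(110) = 3^(3 + 1) + 3^3 + 2. Bump = 1282. G_2 = 1281.

1171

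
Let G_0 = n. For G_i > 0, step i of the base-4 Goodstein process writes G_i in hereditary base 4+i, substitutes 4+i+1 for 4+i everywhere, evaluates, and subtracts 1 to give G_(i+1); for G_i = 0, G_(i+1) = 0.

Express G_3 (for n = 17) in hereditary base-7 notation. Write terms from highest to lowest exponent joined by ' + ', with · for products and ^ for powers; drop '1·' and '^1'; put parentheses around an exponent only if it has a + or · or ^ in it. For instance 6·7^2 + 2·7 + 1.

5·7 + 4

(0) 17|_4 = 4^2 + 1 ↦ 5^2 + 1|_5 = 26 ⇒ 25
(1) 25|_5 = 5^2 ↦ 6^2|_6 = 36 ⇒ 35
(2) 35|_6 = 5·6 + 5 ↦ 5·7 + 5|_7 = 40 ⇒ 39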